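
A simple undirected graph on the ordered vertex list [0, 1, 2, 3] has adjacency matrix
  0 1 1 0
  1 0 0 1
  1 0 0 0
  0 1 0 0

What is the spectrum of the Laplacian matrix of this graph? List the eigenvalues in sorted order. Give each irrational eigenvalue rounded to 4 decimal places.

[0, 0.5858, 2, 3.4142]

Each diagonal entry of L is the vertex degree and each off-diagonal entry is -1 where an edge is present, 0 otherwise; in the order [0, 1, 2, 3] the diagonal is [2, 2, 1, 1]. L is symmetric positive semidefinite, so every eigenvalue is real and nonnegative. The single zero eigenvalue shows the graph is connected. By the matrix-tree theorem the graph has (1/4) * product of the nonzero eigenvalues = 1 spanning tree.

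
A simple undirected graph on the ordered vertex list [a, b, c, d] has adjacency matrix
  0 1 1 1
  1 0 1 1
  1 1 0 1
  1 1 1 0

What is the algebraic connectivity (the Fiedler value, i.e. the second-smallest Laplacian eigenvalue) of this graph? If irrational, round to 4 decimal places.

With the vertex order [a, b, c, d], the degrees are [3, 3, 3, 3], giving D = diag(3, 3, 3, 3) and L = D - A. Computing the eigenvalues of L and sorting gives [0, 4, 4, 4]. The Fiedler value lambda_2 = 4 is strictly positive, so the graph is connected. There is one zero in the spectrum, matching the 1 component.

4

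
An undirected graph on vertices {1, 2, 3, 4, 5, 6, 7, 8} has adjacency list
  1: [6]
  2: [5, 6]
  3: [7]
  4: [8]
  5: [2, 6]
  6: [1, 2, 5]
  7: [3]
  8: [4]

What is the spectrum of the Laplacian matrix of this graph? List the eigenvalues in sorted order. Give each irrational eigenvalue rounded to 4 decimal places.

[0, 0, 0, 1, 2, 2, 3, 4]

With the vertex order [1, 2, 3, 4, 5, 6, 7, 8], the degrees are [1, 2, 1, 1, 2, 3, 1, 1], giving D = diag(1, 2, 1, 1, 2, 3, 1, 1) and L = D - A. L is symmetric positive semidefinite, so every eigenvalue is real and nonnegative. The 3 zero eigenvalues correspond to the 3 connected components. There are 3 zeros in the spectrum, matching the 3 components.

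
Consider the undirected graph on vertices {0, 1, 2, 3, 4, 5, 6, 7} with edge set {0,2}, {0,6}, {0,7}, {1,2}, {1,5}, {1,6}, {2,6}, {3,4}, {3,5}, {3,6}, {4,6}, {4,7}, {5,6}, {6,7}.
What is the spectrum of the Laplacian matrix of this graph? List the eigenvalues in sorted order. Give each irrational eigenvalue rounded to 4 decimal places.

With the vertex order [0, 1, 2, 3, 4, 5, 6, 7], the degrees are [3, 3, 3, 3, 3, 3, 7, 3], giving D = diag(3, 3, 3, 3, 3, 3, 7, 3) and L = D - A. L is symmetric positive semidefinite, so every eigenvalue is real and nonnegative. There is one zero in the spectrum, matching the 1 component. The eigenvalues sum to 28, which equals trace(L) = 2|E|.

[0, 1.7530, 1.7530, 3.4450, 3.4450, 4.8019, 4.8019, 8]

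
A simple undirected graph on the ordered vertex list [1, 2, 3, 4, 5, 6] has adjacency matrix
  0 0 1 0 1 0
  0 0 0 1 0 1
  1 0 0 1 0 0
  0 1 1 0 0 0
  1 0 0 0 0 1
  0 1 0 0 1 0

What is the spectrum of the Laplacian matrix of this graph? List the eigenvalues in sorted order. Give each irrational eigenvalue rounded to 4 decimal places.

[0, 1, 1, 3, 3, 4]

With the vertex order [1, 2, 3, 4, 5, 6], the degrees are [2, 2, 2, 2, 2, 2], giving D = diag(2, 2, 2, 2, 2, 2) and L = D - A. L is symmetric positive semidefinite, so every eigenvalue is real and nonnegative.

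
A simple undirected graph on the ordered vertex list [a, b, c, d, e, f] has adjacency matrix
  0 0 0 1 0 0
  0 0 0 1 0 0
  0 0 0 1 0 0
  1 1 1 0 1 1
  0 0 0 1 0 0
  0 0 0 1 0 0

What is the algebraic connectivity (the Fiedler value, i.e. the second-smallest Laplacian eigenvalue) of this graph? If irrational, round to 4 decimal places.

1

Each diagonal entry of L is the vertex degree and each off-diagonal entry is -1 where an edge is present, 0 otherwise; in the order [a, b, c, d, e, f] the diagonal is [1, 1, 1, 5, 1, 1]. The sorted Laplacian eigenvalues are [0, 1, 1, 1, 1, 6]; the algebraic connectivity is the second entry, 1. The eigenvalues sum to 10, which equals trace(L) = 2|E|.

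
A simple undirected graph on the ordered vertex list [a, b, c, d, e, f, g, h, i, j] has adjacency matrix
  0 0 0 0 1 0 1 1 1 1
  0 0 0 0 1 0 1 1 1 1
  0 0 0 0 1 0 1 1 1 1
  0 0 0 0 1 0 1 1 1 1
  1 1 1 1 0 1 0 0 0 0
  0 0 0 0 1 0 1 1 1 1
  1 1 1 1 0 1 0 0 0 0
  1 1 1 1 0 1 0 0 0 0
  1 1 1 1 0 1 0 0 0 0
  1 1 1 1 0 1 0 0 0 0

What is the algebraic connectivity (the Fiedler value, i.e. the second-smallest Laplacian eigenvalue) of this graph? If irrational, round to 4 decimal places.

Reading degrees in the order [a, b, c, d, e, f, g, h, i, j] gives [5, 5, 5, 5, 5, 5, 5, 5, 5, 5]; set D = diag(5, 5, 5, 5, 5, 5, 5, 5, 5, 5) and form L = D - A. The smallest Laplacian eigenvalue is always 0. The next one, lambda_2 = 5, measures how hard the graph is to disconnect: larger values mean better connectivity. By the matrix-tree theorem the graph has (1/10) * product of the nonzero eigenvalues = 390625 spanning trees. There is one zero in the spectrum, matching the 1 component.

5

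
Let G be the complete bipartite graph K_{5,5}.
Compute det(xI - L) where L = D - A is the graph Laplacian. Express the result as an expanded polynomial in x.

The graph has 10 vertices and degree multiset [5, 5, 5, 5, 5, 5, 5, 5, 5, 5]; D is the diagonal matrix of degrees and L = D - A. Computing det(xI - L) by cofactor expansion (or equivalently via sum-over-permutations) gives x^10 - 50x^9 + 1100x^8 - 14000x^7 + 113750x^6 - 612500x^5 + 2187500x^4 - 5000000x^3 + 6640625x^2 - 3906250x. Since p(0) = det(-L) = 0, x divides p(x). There is one zero in the spectrum, matching the 1 component.

x^10 - 50x^9 + 1100x^8 - 14000x^7 + 113750x^6 - 612500x^5 + 2187500x^4 - 5000000x^3 + 6640625x^2 - 3906250x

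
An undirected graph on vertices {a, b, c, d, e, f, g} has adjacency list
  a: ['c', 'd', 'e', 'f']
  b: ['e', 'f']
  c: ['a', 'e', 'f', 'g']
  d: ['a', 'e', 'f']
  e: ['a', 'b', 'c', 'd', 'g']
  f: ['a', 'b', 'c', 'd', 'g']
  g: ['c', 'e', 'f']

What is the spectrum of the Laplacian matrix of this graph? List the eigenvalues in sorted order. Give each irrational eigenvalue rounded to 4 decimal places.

Reading degrees in the order [a, b, c, d, e, f, g] gives [4, 2, 4, 3, 5, 5, 3]; set D = diag(4, 2, 4, 3, 5, 5, 3) and form L = D - A. Diagonalising L (or applying a numerical eigensolver to the 7x7 matrix) gives the spectrum above. There is one zero in the spectrum, matching the 1 component.

[0, 2, 2.5858, 4, 5, 5.4142, 7]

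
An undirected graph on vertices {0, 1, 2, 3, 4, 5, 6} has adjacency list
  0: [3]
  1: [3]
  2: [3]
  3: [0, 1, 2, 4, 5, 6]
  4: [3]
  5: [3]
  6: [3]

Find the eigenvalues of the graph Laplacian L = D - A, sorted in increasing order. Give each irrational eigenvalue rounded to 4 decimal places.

[0, 1, 1, 1, 1, 1, 7]

With the vertex order [0, 1, 2, 3, 4, 5, 6], the degrees are [1, 1, 1, 6, 1, 1, 1], giving D = diag(1, 1, 1, 6, 1, 1, 1) and L = D - A. Since every row of L sums to 0, the all-ones vector is in the kernel and 0 is an eigenvalue. The single zero eigenvalue shows the graph is connected. The eigenvalues sum to 12, which equals trace(L) = 2|E|.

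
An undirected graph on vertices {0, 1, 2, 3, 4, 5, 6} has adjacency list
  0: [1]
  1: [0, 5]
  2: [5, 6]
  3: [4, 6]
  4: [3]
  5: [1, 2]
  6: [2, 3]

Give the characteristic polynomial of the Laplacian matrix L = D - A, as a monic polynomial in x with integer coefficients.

x^7 - 12x^6 + 55x^5 - 120x^4 + 126x^3 - 56x^2 + 7x

Each diagonal entry of L is the vertex degree and each off-diagonal entry is -1 where an edge is present, 0 otherwise; in the order [0, 1, 2, 3, 4, 5, 6] the diagonal is [1, 2, 2, 2, 1, 2, 2]. L has integer entries, so p(x) = det(xI - L) has integer coefficients. Expanding the determinant yields x^7 - 12x^6 + 55x^5 - 120x^4 + 126x^3 - 56x^2 + 7x. Since p(0) = det(-L) = 0, x divides p(x). By the matrix-tree theorem the graph has (1/7) * product of the nonzero eigenvalues = 1 spanning tree.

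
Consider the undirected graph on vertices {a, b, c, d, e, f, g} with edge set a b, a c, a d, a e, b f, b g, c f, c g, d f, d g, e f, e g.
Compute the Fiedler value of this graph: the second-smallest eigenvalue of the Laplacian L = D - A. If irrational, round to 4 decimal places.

Reading degrees in the order [a, b, c, d, e, f, g] gives [4, 3, 3, 3, 3, 4, 4]; set D = diag(4, 3, 3, 3, 3, 4, 4) and form L = D - A. Computing the eigenvalues of L and sorting gives [0, 3, 3, 3, 4, 4, 7]. The Fiedler value lambda_2 = 3 is strictly positive, so the graph is connected. The eigenvalues sum to 24, which equals trace(L) = 2|E|. By the matrix-tree theorem the graph has (1/7) * product of the nonzero eigenvalues = 432 spanning trees.

3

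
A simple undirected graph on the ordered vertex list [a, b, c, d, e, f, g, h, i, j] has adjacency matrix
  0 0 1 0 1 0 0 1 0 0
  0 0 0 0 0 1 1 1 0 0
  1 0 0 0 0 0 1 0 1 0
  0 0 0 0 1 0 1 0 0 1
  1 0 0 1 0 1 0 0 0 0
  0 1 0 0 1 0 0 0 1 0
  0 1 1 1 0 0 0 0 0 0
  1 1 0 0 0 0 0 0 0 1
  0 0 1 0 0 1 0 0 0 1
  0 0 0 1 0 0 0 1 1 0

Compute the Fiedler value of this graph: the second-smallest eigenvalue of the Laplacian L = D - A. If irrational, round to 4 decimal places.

2

With the vertex order [a, b, c, d, e, f, g, h, i, j], the degrees are [3, 3, 3, 3, 3, 3, 3, 3, 3, 3], giving D = diag(3, 3, 3, 3, 3, 3, 3, 3, 3, 3) and L = D - A. The sorted Laplacian eigenvalues are [0, 2, 2, 2, 2, 2, 5, 5, 5, 5]; the algebraic connectivity is the second entry, 2. The largest eigenvalue, 5, is at most the vertex count 10.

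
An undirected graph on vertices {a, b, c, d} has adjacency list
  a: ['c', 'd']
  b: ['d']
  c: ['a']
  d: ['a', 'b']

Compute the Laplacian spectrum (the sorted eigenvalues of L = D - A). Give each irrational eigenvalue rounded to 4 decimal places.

Reading degrees in the order [a, b, c, d] gives [2, 1, 1, 2]; set D = diag(2, 1, 1, 2) and form L = D - A. The multiplicity of 0 as a Laplacian eigenvalue equals the number of connected components. The eigenvalues sum to 6, which equals trace(L) = 2|E|. There is one zero in the spectrum, matching the 1 component.

[0, 0.5858, 2, 3.4142]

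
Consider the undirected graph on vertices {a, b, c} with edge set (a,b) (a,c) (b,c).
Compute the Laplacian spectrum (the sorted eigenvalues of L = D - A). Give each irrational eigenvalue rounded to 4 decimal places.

[0, 3, 3]

With the vertex order [a, b, c], the degrees are [2, 2, 2], giving D = diag(2, 2, 2) and L = D - A. The multiplicity of 0 as a Laplacian eigenvalue equals the number of connected components. The single zero eigenvalue shows the graph is connected. The eigenvalues sum to 6, which equals trace(L) = 2|E|.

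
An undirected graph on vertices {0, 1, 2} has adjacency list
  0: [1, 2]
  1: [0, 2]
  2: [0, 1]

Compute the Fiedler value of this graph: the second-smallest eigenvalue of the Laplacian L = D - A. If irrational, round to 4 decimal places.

With the vertex order [0, 1, 2], the degrees are [2, 2, 2], giving D = diag(2, 2, 2) and L = D - A. Computing the eigenvalues of L and sorting gives [0, 3, 3]. The Fiedler value lambda_2 = 3 is strictly positive, so the graph is connected. The eigenvalues sum to 6, which equals trace(L) = 2|E|.

3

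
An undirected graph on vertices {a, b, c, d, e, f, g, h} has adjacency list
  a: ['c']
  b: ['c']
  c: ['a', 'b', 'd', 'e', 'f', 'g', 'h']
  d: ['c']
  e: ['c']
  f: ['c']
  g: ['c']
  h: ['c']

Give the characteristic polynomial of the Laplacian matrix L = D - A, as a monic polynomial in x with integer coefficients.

With the vertex order [a, b, c, d, e, f, g, h], the degrees are [1, 1, 7, 1, 1, 1, 1, 1], giving D = diag(1, 1, 7, 1, 1, 1, 1, 1) and L = D - A. The eigenvalues of L are [0, 1, 1, 1, 1, 1, 1, 8]; the characteristic polynomial is the product of (x - lambda_i), which multiplies out to x^8 - 14x^7 + 63x^6 - 140x^5 + 175x^4 - 126x^3 + 49x^2 - 8x. Since p(0) = det(-L) = 0, x divides p(x). The largest eigenvalue, 8, is at most the vertex count 8.

x^8 - 14x^7 + 63x^6 - 140x^5 + 175x^4 - 126x^3 + 49x^2 - 8x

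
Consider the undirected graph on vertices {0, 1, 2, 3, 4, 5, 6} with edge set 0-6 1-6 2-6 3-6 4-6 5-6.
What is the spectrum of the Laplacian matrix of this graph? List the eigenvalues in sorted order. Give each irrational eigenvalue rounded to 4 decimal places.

With the vertex order [0, 1, 2, 3, 4, 5, 6], the degrees are [1, 1, 1, 1, 1, 1, 6], giving D = diag(1, 1, 1, 1, 1, 1, 6) and L = D - A. Since every row of L sums to 0, the all-ones vector is in the kernel and 0 is an eigenvalue. The single zero eigenvalue shows the graph is connected. The largest eigenvalue, 7, is at most the vertex count 7. There is one zero in the spectrum, matching the 1 component.

[0, 1, 1, 1, 1, 1, 7]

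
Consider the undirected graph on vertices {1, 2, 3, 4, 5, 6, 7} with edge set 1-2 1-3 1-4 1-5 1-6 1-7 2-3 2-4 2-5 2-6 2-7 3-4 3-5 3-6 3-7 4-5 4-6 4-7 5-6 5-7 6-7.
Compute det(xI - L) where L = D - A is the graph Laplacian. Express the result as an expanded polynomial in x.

Each diagonal entry of L is the vertex degree and each off-diagonal entry is -1 where an edge is present, 0 otherwise; in the order [1, 2, 3, 4, 5, 6, 7] the diagonal is [6, 6, 6, 6, 6, 6, 6]. The eigenvalues of L are [0, 7, 7, 7, 7, 7, 7]; the characteristic polynomial is the product of (x - lambda_i), which multiplies out to x^7 - 42x^6 + 735x^5 - 6860x^4 + 36015x^3 - 100842x^2 + 117649x. Since p(0) = det(-L) = 0, x divides p(x). There is one zero in the spectrum, matching the 1 component.

x^7 - 42x^6 + 735x^5 - 6860x^4 + 36015x^3 - 100842x^2 + 117649x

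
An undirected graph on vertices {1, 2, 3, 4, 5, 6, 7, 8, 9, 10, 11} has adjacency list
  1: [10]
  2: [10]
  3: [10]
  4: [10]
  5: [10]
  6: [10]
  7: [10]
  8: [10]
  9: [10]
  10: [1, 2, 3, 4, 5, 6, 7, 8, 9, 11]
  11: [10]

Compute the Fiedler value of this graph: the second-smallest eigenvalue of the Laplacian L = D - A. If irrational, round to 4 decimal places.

Each diagonal entry of L is the vertex degree and each off-diagonal entry is -1 where an edge is present, 0 otherwise; in the order [1, 2, 3, 4, 5, 6, 7, 8, 9, 10, 11] the diagonal is [1, 1, 1, 1, 1, 1, 1, 1, 1, 10, 1]. The smallest Laplacian eigenvalue is always 0. The next one, lambda_2 = 1, measures how hard the graph is to disconnect: larger values mean better connectivity. The largest eigenvalue, 11, is at most the vertex count 11. By the matrix-tree theorem the graph has (1/11) * product of the nonzero eigenvalues = 1 spanning tree.

1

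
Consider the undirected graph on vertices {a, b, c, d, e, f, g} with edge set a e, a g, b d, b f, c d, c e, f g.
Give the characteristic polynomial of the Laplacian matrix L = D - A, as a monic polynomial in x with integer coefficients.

With the vertex order [a, b, c, d, e, f, g], the degrees are [2, 2, 2, 2, 2, 2, 2], giving D = diag(2, 2, 2, 2, 2, 2, 2) and L = D - A. Computing det(xI - L) by cofactor expansion (or equivalently via sum-over-permutations) gives x^7 - 14x^6 + 77x^5 - 210x^4 + 294x^3 - 196x^2 + 49x. The coefficient of x^6 equals -trace(L) = -14, matching the sum of degrees.

x^7 - 14x^6 + 77x^5 - 210x^4 + 294x^3 - 196x^2 + 49x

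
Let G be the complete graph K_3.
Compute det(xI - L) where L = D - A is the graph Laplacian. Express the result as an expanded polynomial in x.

The graph has 3 vertices and degree multiset [2, 2, 2]; D is the diagonal matrix of degrees and L = D - A. Computing det(xI - L) by cofactor expansion (or equivalently via sum-over-permutations) gives x^3 - 6x^2 + 9x. The coefficient of x^2 equals -trace(L) = -6, matching the sum of degrees. The largest eigenvalue, 3, is at most the vertex count 3.

x^3 - 6x^2 + 9x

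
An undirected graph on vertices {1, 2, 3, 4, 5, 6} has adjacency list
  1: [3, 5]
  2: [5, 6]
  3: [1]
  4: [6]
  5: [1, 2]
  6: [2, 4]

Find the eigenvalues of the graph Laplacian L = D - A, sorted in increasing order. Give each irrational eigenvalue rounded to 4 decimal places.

[0, 0.2679, 1, 2, 3, 3.7321]

Reading degrees in the order [1, 2, 3, 4, 5, 6] gives [2, 2, 1, 1, 2, 2]; set D = diag(2, 2, 1, 1, 2, 2) and form L = D - A. Since every row of L sums to 0, the all-ones vector is in the kernel and 0 is an eigenvalue. By the matrix-tree theorem the graph has (1/6) * product of the nonzero eigenvalues = 1 spanning tree.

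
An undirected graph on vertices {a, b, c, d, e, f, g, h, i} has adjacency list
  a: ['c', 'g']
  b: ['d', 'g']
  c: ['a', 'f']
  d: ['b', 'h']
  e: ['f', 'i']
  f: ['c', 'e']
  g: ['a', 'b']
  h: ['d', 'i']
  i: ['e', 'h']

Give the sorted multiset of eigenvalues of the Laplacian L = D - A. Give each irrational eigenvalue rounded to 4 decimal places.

[0, 0.4679, 0.4679, 1.6527, 1.6527, 3, 3, 3.8794, 3.8794]

Each diagonal entry of L is the vertex degree and each off-diagonal entry is -1 where an edge is present, 0 otherwise; in the order [a, b, c, d, e, f, g, h, i] the diagonal is [2, 2, 2, 2, 2, 2, 2, 2, 2]. Since every row of L sums to 0, the all-ones vector is in the kernel and 0 is an eigenvalue. The single zero eigenvalue shows the graph is connected.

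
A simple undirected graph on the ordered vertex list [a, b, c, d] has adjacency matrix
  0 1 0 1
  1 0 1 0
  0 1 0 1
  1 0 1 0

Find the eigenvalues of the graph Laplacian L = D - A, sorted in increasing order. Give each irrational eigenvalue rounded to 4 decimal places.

[0, 2, 2, 4]

Each diagonal entry of L is the vertex degree and each off-diagonal entry is -1 where an edge is present, 0 otherwise; in the order [a, b, c, d] the diagonal is [2, 2, 2, 2]. Since every row of L sums to 0, the all-ones vector is in the kernel and 0 is an eigenvalue. The largest eigenvalue, 4, is at most the vertex count 4.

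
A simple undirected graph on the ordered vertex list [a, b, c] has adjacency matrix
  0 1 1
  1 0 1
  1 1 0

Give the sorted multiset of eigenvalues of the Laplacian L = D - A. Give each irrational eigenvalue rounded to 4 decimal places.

[0, 3, 3]

Each diagonal entry of L is the vertex degree and each off-diagonal entry is -1 where an edge is present, 0 otherwise; in the order [a, b, c] the diagonal is [2, 2, 2]. Since every row of L sums to 0, the all-ones vector is in the kernel and 0 is an eigenvalue. The eigenvalues sum to 6, which equals trace(L) = 2|E|.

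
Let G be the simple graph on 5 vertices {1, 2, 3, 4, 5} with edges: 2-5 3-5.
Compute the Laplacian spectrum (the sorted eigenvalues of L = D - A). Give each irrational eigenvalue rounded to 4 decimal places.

With the vertex order [1, 2, 3, 4, 5], the degrees are [0, 1, 1, 0, 2], giving D = diag(0, 1, 1, 0, 2) and L = D - A. Since every row of L sums to 0, the all-ones vector is in the kernel and 0 is an eigenvalue. The 3 zero eigenvalues correspond to the 3 connected components. There are 3 zeros in the spectrum, matching the 3 components. The eigenvalues sum to 4, which equals trace(L) = 2|E|.

[0, 0, 0, 1, 3]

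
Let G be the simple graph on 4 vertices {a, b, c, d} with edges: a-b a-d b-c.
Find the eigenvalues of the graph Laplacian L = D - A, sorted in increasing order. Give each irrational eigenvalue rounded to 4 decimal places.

Reading degrees in the order [a, b, c, d] gives [2, 2, 1, 1]; set D = diag(2, 2, 1, 1) and form L = D - A. Since every row of L sums to 0, the all-ones vector is in the kernel and 0 is an eigenvalue. The eigenvalues sum to 6, which equals trace(L) = 2|E|.

[0, 0.5858, 2, 3.4142]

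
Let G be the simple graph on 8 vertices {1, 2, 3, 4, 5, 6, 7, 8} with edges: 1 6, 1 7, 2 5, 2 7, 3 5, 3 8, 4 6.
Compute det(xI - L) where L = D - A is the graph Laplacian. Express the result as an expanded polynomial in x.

x^8 - 14x^7 + 78x^6 - 220x^5 + 330x^4 - 252x^3 + 84x^2 - 8x

With the vertex order [1, 2, 3, 4, 5, 6, 7, 8], the degrees are [2, 2, 2, 1, 2, 2, 2, 1], giving D = diag(2, 2, 2, 1, 2, 2, 2, 1) and L = D - A. Computing det(xI - L) by cofactor expansion (or equivalently via sum-over-permutations) gives x^8 - 14x^7 + 78x^6 - 220x^5 + 330x^4 - 252x^3 + 84x^2 - 8x. The coefficient of x^7 equals -trace(L) = -14, matching the sum of degrees. There is one zero in the spectrum, matching the 1 component. The largest eigenvalue, 3.8478, is at most the vertex count 8.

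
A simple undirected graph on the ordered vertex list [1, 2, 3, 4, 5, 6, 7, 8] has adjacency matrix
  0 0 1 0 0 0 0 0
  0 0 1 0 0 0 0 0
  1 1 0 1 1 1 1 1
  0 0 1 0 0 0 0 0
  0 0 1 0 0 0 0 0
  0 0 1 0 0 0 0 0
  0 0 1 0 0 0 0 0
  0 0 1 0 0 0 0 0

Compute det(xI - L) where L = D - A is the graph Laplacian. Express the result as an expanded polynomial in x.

Reading degrees in the order [1, 2, 3, 4, 5, 6, 7, 8] gives [1, 1, 7, 1, 1, 1, 1, 1]; set D = diag(1, 1, 7, 1, 1, 1, 1, 1) and form L = D - A. L has integer entries, so p(x) = det(xI - L) has integer coefficients. Expanding the determinant yields x^8 - 14x^7 + 63x^6 - 140x^5 + 175x^4 - 126x^3 + 49x^2 - 8x. The constant term is 0 because L is singular (the all-ones vector lies in its kernel). By the matrix-tree theorem the graph has (1/8) * product of the nonzero eigenvalues = 1 spanning tree.

x^8 - 14x^7 + 63x^6 - 140x^5 + 175x^4 - 126x^3 + 49x^2 - 8x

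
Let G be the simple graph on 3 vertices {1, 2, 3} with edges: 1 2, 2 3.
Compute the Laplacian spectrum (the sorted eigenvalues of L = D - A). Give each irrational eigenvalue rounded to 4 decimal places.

With the vertex order [1, 2, 3], the degrees are [1, 2, 1], giving D = diag(1, 2, 1) and L = D - A. Diagonalising L (or applying a numerical eigensolver to the 3x3 matrix) gives the spectrum above. The largest eigenvalue, 3, is at most the vertex count 3.

[0, 1, 3]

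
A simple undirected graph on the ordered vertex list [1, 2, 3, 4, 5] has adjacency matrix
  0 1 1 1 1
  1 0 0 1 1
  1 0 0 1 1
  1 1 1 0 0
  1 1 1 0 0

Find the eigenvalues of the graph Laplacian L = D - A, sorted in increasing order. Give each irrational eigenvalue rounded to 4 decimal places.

Each diagonal entry of L is the vertex degree and each off-diagonal entry is -1 where an edge is present, 0 otherwise; in the order [1, 2, 3, 4, 5] the diagonal is [4, 3, 3, 3, 3]. Since every row of L sums to 0, the all-ones vector is in the kernel and 0 is an eigenvalue. The single zero eigenvalue shows the graph is connected. By the matrix-tree theorem the graph has (1/5) * product of the nonzero eigenvalues = 45 spanning trees. There is one zero in the spectrum, matching the 1 component.

[0, 3, 3, 5, 5]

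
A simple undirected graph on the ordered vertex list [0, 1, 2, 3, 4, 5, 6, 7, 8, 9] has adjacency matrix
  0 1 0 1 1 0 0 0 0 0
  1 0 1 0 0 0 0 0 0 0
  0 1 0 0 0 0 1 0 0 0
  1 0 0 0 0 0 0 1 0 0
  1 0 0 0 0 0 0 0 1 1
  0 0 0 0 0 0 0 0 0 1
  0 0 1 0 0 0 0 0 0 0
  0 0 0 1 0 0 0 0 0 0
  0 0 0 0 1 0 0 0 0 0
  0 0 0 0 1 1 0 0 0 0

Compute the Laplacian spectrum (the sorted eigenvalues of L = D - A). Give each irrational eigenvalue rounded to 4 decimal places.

Each diagonal entry of L is the vertex degree and each off-diagonal entry is -1 where an edge is present, 0 otherwise; in the order [0, 1, 2, 3, 4, 5, 6, 7, 8, 9] the diagonal is [3, 2, 2, 2, 3, 1, 1, 1, 1, 2]. Since every row of L sums to 0, the all-ones vector is in the kernel and 0 is an eigenvalue. The single zero eigenvalue shows the graph is connected. The eigenvalues sum to 18, which equals trace(L) = 2|E|.

[0, 0.1859, 0.2989, 0.6329, 1.1826, 2, 2.3183, 3.0437, 3.5861, 4.7517]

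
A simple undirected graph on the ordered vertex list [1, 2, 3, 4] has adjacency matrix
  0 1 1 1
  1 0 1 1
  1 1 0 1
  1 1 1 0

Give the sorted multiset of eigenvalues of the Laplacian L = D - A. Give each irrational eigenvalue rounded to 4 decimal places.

Reading degrees in the order [1, 2, 3, 4] gives [3, 3, 3, 3]; set D = diag(3, 3, 3, 3) and form L = D - A. L is symmetric positive semidefinite, so every eigenvalue is real and nonnegative. The single zero eigenvalue shows the graph is connected. The eigenvalues sum to 12, which equals trace(L) = 2|E|.

[0, 4, 4, 4]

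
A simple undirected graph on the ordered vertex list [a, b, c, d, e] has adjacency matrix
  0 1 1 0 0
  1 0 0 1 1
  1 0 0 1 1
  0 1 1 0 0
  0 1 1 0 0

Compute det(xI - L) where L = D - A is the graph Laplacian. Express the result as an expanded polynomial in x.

Each diagonal entry of L is the vertex degree and each off-diagonal entry is -1 where an edge is present, 0 otherwise; in the order [a, b, c, d, e] the diagonal is [2, 3, 3, 2, 2]. The eigenvalues of L are [0, 2, 2, 3, 5]; the characteristic polynomial is the product of (x - lambda_i), which multiplies out to x^5 - 12x^4 + 51x^3 - 92x^2 + 60x. The coefficient of x^4 equals -trace(L) = -12, matching the sum of degrees. The largest eigenvalue, 5, is at most the vertex count 5.

x^5 - 12x^4 + 51x^3 - 92x^2 + 60x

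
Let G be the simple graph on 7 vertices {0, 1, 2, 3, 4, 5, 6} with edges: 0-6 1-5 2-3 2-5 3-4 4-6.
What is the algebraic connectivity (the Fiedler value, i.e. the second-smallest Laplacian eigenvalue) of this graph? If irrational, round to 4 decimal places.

0.1981

Reading degrees in the order [0, 1, 2, 3, 4, 5, 6] gives [1, 1, 2, 2, 2, 2, 2]; set D = diag(1, 1, 2, 2, 2, 2, 2) and form L = D - A. The smallest Laplacian eigenvalue is always 0. The next one, lambda_2 = 0.1981, measures how hard the graph is to disconnect: larger values mean better connectivity.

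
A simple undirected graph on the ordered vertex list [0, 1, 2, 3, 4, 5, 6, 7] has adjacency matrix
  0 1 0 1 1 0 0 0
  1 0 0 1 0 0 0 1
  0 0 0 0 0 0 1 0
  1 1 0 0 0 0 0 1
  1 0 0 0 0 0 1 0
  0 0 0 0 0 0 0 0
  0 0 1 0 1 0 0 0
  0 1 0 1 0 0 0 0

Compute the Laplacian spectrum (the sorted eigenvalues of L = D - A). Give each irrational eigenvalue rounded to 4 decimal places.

Reading degrees in the order [0, 1, 2, 3, 4, 5, 6, 7] gives [3, 3, 1, 3, 2, 0, 2, 2]; set D = diag(3, 3, 1, 3, 2, 0, 2, 2) and form L = D - A. Diagonalising L (or applying a numerical eigensolver to the 8x8 matrix) gives the spectrum above. The 2 zero eigenvalues correspond to the 2 connected components. The eigenvalues sum to 16, which equals trace(L) = 2|E|.

[0, 0, 0.2765, 1.3323, 2.5219, 3.2920, 4, 4.5772]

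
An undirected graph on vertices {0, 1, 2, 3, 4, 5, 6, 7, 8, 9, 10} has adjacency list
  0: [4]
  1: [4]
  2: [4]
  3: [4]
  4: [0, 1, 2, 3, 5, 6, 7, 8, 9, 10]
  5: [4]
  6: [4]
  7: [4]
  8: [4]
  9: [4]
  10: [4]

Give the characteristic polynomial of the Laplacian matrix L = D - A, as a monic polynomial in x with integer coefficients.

x^11 - 20x^10 + 135x^9 - 480x^8 + 1050x^7 - 1512x^6 + 1470x^5 - 960x^4 + 405x^3 - 100x^2 + 11x

Each diagonal entry of L is the vertex degree and each off-diagonal entry is -1 where an edge is present, 0 otherwise; in the order [0, 1, 2, 3, 4, 5, 6, 7, 8, 9, 10] the diagonal is [1, 1, 1, 1, 10, 1, 1, 1, 1, 1, 1]. L has integer entries, so p(x) = det(xI - L) has integer coefficients. Expanding the determinant yields x^11 - 20x^10 + 135x^9 - 480x^8 + 1050x^7 - 1512x^6 + 1470x^5 - 960x^4 + 405x^3 - 100x^2 + 11x. The constant term is 0 because L is singular (the all-ones vector lies in its kernel). The largest eigenvalue, 11, is at most the vertex count 11. The eigenvalues sum to 20, which equals trace(L) = 2|E|.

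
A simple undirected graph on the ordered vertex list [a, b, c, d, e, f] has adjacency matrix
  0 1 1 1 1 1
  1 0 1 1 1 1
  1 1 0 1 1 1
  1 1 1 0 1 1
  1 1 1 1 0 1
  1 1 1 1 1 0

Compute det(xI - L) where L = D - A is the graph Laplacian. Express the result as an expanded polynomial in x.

x^6 - 30x^5 + 360x^4 - 2160x^3 + 6480x^2 - 7776x

Reading degrees in the order [a, b, c, d, e, f] gives [5, 5, 5, 5, 5, 5]; set D = diag(5, 5, 5, 5, 5, 5) and form L = D - A. The eigenvalues of L are [0, 6, 6, 6, 6, 6]; the characteristic polynomial is the product of (x - lambda_i), which multiplies out to x^6 - 30x^5 + 360x^4 - 2160x^3 + 6480x^2 - 7776x. The coefficient of x^5 equals -trace(L) = -30, matching the sum of degrees.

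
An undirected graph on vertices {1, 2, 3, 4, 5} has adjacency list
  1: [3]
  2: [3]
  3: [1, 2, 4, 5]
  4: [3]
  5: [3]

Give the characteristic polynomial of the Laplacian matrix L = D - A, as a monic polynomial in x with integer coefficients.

x^5 - 8x^4 + 18x^3 - 16x^2 + 5x

With the vertex order [1, 2, 3, 4, 5], the degrees are [1, 1, 4, 1, 1], giving D = diag(1, 1, 4, 1, 1) and L = D - A. Computing det(xI - L) by cofactor expansion (or equivalently via sum-over-permutations) gives x^5 - 8x^4 + 18x^3 - 16x^2 + 5x. The coefficient of x^4 equals -trace(L) = -8, matching the sum of degrees. The eigenvalues sum to 8, which equals trace(L) = 2|E|.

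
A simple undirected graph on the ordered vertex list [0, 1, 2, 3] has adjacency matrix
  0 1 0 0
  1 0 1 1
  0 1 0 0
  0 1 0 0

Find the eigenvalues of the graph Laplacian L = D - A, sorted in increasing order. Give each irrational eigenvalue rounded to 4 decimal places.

[0, 1, 1, 4]

Reading degrees in the order [0, 1, 2, 3] gives [1, 3, 1, 1]; set D = diag(1, 3, 1, 1) and form L = D - A. Since every row of L sums to 0, the all-ones vector is in the kernel and 0 is an eigenvalue. The single zero eigenvalue shows the graph is connected.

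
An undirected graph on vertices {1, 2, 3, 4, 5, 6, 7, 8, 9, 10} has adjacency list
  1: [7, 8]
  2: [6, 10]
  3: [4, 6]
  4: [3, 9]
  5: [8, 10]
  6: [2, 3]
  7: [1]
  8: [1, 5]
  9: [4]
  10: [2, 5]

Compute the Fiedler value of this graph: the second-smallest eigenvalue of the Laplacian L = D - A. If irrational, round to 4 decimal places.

Reading degrees in the order [1, 2, 3, 4, 5, 6, 7, 8, 9, 10] gives [2, 2, 2, 2, 2, 2, 1, 2, 1, 2]; set D = diag(2, 2, 2, 2, 2, 2, 1, 2, 1, 2) and form L = D - A. Computing the eigenvalues of L and sorting gives [0, 0.0979, 0.3820, 0.8244, 1.3820, 2, 2.6180, 3.1756, 3.6180, 3.9021]. The Fiedler value lambda_2 = 0.0979 is strictly positive, so the graph is connected. There is one zero in the spectrum, matching the 1 component.

0.0979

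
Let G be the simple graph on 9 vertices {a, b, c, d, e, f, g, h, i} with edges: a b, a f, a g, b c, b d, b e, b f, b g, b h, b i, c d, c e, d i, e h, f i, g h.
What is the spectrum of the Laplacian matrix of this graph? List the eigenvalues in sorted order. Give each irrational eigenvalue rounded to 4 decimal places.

[0, 1.5858, 1.5858, 3, 3, 4.4142, 4.4142, 5, 9]

Reading degrees in the order [a, b, c, d, e, f, g, h, i] gives [3, 8, 3, 3, 3, 3, 3, 3, 3]; set D = diag(3, 8, 3, 3, 3, 3, 3, 3, 3) and form L = D - A. The multiplicity of 0 as a Laplacian eigenvalue equals the number of connected components. The single zero eigenvalue shows the graph is connected. The largest eigenvalue, 9, is at most the vertex count 9. There is one zero in the spectrum, matching the 1 component.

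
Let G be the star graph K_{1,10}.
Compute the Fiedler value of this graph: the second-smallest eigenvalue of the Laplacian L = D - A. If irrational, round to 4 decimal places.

The graph has 11 vertices and degree multiset [10, 1, 1, 1, 1, 1, 1, 1, 1, 1, 1]; D is the diagonal matrix of degrees and L = D - A. The sorted Laplacian eigenvalues are [0, 1, 1, 1, 1, 1, 1, 1, 1, 1, 11]; the algebraic connectivity is the second entry, 1. By the matrix-tree theorem the graph has (1/11) * product of the nonzero eigenvalues = 1 spanning tree.

1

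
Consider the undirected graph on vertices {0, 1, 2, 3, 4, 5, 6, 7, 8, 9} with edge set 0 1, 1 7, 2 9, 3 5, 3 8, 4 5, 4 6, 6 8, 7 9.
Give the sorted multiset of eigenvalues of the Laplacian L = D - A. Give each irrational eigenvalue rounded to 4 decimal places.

With the vertex order [0, 1, 2, 3, 4, 5, 6, 7, 8, 9], the degrees are [1, 2, 1, 2, 2, 2, 2, 2, 2, 2], giving D = diag(1, 2, 1, 2, 2, 2, 2, 2, 2, 2) and L = D - A. Since every row of L sums to 0, the all-ones vector is in the kernel and 0 is an eigenvalue. The 2 zero eigenvalues correspond to the 2 connected components. The largest eigenvalue, 3.6180, is at most the vertex count 10.

[0, 0, 0.3820, 1.3820, 1.3820, 1.3820, 2.6180, 3.6180, 3.6180, 3.6180]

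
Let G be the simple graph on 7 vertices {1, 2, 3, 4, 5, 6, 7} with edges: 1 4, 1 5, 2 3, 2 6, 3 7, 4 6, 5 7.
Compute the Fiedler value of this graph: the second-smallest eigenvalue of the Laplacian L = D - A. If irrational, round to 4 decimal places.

0.7530

Reading degrees in the order [1, 2, 3, 4, 5, 6, 7] gives [2, 2, 2, 2, 2, 2, 2]; set D = diag(2, 2, 2, 2, 2, 2, 2) and form L = D - A. The sorted Laplacian eigenvalues are [0, 0.7530, 0.7530, 2.4450, 2.4450, 3.8019, 3.8019]; the algebraic connectivity is the second entry, 0.7530.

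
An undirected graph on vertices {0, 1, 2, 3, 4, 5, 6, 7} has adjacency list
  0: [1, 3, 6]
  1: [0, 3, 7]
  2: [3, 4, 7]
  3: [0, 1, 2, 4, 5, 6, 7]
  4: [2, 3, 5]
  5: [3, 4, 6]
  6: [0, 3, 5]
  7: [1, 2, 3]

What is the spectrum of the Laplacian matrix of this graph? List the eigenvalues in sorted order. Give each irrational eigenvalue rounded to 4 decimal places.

With the vertex order [0, 1, 2, 3, 4, 5, 6, 7], the degrees are [3, 3, 3, 7, 3, 3, 3, 3], giving D = diag(3, 3, 3, 7, 3, 3, 3, 3) and L = D - A. Since every row of L sums to 0, the all-ones vector is in the kernel and 0 is an eigenvalue. The largest eigenvalue, 8, is at most the vertex count 8.

[0, 1.7530, 1.7530, 3.4450, 3.4450, 4.8019, 4.8019, 8]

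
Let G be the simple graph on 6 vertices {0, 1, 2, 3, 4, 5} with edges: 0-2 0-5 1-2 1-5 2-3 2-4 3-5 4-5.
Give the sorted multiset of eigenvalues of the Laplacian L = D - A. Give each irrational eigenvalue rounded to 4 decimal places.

Reading degrees in the order [0, 1, 2, 3, 4, 5] gives [2, 2, 4, 2, 2, 4]; set D = diag(2, 2, 4, 2, 2, 4) and form L = D - A. Since every row of L sums to 0, the all-ones vector is in the kernel and 0 is an eigenvalue. The eigenvalues sum to 16, which equals trace(L) = 2|E|. By the matrix-tree theorem the graph has (1/6) * product of the nonzero eigenvalues = 32 spanning trees.

[0, 2, 2, 2, 4, 6]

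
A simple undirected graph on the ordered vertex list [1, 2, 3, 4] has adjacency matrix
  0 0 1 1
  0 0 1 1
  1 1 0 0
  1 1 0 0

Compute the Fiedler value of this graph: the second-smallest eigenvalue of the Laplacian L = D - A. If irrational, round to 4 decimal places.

Each diagonal entry of L is the vertex degree and each off-diagonal entry is -1 where an edge is present, 0 otherwise; in the order [1, 2, 3, 4] the diagonal is [2, 2, 2, 2]. Computing the eigenvalues of L and sorting gives [0, 2, 2, 4]. The Fiedler value lambda_2 = 2 is strictly positive, so the graph is connected. There is one zero in the spectrum, matching the 1 component. The eigenvalues sum to 8, which equals trace(L) = 2|E|.

2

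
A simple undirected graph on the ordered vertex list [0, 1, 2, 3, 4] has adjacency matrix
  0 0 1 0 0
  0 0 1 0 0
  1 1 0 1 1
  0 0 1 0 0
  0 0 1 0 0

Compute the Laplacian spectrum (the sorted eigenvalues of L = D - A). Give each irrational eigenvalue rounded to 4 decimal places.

[0, 1, 1, 1, 5]

Each diagonal entry of L is the vertex degree and each off-diagonal entry is -1 where an edge is present, 0 otherwise; in the order [0, 1, 2, 3, 4] the diagonal is [1, 1, 4, 1, 1]. The multiplicity of 0 as a Laplacian eigenvalue equals the number of connected components. By the matrix-tree theorem the graph has (1/5) * product of the nonzero eigenvalues = 1 spanning tree. The largest eigenvalue, 5, is at most the vertex count 5.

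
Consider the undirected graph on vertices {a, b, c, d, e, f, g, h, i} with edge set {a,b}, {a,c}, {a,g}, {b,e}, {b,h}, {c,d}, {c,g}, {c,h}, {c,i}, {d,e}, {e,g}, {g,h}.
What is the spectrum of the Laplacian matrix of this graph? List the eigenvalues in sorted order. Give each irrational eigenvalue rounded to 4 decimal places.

[0, 0, 0.8972, 1.6571, 2.8536, 3, 3.5293, 5.8136, 6.2491]

With the vertex order [a, b, c, d, e, f, g, h, i], the degrees are [3, 3, 5, 2, 3, 0, 4, 3, 1], giving D = diag(3, 3, 5, 2, 3, 0, 4, 3, 1) and L = D - A. L is symmetric positive semidefinite, so every eigenvalue is real and nonnegative. The 2 zero eigenvalues correspond to the 2 connected components. There are 2 zeros in the spectrum, matching the 2 components.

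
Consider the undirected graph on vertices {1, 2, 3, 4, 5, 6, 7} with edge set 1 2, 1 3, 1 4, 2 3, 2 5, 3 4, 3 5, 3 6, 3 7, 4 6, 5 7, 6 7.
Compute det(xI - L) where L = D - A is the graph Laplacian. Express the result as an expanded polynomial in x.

x^7 - 24x^6 + 231x^5 - 1140x^4 + 3036x^3 - 4128x^2 + 2240x

Reading degrees in the order [1, 2, 3, 4, 5, 6, 7] gives [3, 3, 6, 3, 3, 3, 3]; set D = diag(3, 3, 6, 3, 3, 3, 3) and form L = D - A. Computing det(xI - L) by cofactor expansion (or equivalently via sum-over-permutations) gives x^7 - 24x^6 + 231x^5 - 1140x^4 + 3036x^3 - 4128x^2 + 2240x. The coefficient of x^6 equals -trace(L) = -24, matching the sum of degrees. The largest eigenvalue, 7, is at most the vertex count 7.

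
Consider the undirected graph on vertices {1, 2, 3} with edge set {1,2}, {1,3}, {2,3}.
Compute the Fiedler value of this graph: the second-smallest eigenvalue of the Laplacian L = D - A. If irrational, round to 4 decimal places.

With the vertex order [1, 2, 3], the degrees are [2, 2, 2], giving D = diag(2, 2, 2) and L = D - A. Computing the eigenvalues of L and sorting gives [0, 3, 3]. The Fiedler value lambda_2 = 3 is strictly positive, so the graph is connected. The largest eigenvalue, 3, is at most the vertex count 3.

3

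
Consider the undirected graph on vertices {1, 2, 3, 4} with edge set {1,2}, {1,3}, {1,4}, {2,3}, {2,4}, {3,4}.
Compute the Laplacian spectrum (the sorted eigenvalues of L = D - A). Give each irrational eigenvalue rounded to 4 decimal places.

[0, 4, 4, 4]

Reading degrees in the order [1, 2, 3, 4] gives [3, 3, 3, 3]; set D = diag(3, 3, 3, 3) and form L = D - A. Since every row of L sums to 0, the all-ones vector is in the kernel and 0 is an eigenvalue. The single zero eigenvalue shows the graph is connected. There is one zero in the spectrum, matching the 1 component. By the matrix-tree theorem the graph has (1/4) * product of the nonzero eigenvalues = 16 spanning trees.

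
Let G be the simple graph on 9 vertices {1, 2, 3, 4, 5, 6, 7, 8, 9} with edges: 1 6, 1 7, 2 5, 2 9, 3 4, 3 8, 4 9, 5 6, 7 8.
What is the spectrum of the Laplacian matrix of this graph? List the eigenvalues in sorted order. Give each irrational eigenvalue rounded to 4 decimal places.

[0, 0.4679, 0.4679, 1.6527, 1.6527, 3, 3, 3.8794, 3.8794]

Reading degrees in the order [1, 2, 3, 4, 5, 6, 7, 8, 9] gives [2, 2, 2, 2, 2, 2, 2, 2, 2]; set D = diag(2, 2, 2, 2, 2, 2, 2, 2, 2) and form L = D - A. Diagonalising L (or applying a numerical eigensolver to the 9x9 matrix) gives the spectrum above. The single zero eigenvalue shows the graph is connected.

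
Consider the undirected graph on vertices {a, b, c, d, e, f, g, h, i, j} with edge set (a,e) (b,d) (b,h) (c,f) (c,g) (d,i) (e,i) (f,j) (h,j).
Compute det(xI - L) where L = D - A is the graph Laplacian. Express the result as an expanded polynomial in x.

Reading degrees in the order [a, b, c, d, e, f, g, h, i, j] gives [1, 2, 2, 2, 2, 2, 1, 2, 2, 2]; set D = diag(1, 2, 2, 2, 2, 2, 1, 2, 2, 2) and form L = D - A. L has integer entries, so p(x) = det(xI - L) has integer coefficients. Expanding the determinant yields x^10 - 18x^9 + 136x^8 - 560x^7 + 1365x^6 - 2002x^5 + 1716x^4 - 792x^3 + 165x^2 - 10x. The coefficient of x^9 equals -trace(L) = -18, matching the sum of degrees.

x^10 - 18x^9 + 136x^8 - 560x^7 + 1365x^6 - 2002x^5 + 1716x^4 - 792x^3 + 165x^2 - 10x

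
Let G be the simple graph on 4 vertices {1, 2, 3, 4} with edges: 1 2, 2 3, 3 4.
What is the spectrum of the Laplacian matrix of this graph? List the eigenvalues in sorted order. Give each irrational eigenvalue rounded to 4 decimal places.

With the vertex order [1, 2, 3, 4], the degrees are [1, 2, 2, 1], giving D = diag(1, 2, 2, 1) and L = D - A. The multiplicity of 0 as a Laplacian eigenvalue equals the number of connected components. The single zero eigenvalue shows the graph is connected.

[0, 0.5858, 2, 3.4142]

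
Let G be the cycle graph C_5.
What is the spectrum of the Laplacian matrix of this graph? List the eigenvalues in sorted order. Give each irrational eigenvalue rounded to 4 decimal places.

The graph has 5 vertices and degree multiset [2, 2, 2, 2, 2]; D is the diagonal matrix of degrees and L = D - A. Diagonalising L (or applying a numerical eigensolver to the 5x5 matrix) gives the spectrum above. The single zero eigenvalue shows the graph is connected. By the matrix-tree theorem the graph has (1/5) * product of the nonzero eigenvalues = 5 spanning trees. There is one zero in the spectrum, matching the 1 component.

[0, 1.3820, 1.3820, 3.6180, 3.6180]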